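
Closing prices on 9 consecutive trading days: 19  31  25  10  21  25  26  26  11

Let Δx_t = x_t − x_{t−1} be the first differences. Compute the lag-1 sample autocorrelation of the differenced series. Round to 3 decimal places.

-0.138

First differences Δx: 12, -6, -15, 11, 4, 1, 0, -15
Mean of differences = -1.0000
Numerator Σ(Δx_t−Δx̄)(Δx_{t+1}−Δx̄) = -105.0000
Denominator Σ(Δx_t−Δx̄)² = 760.0000
r_1(Δx) = -105.0000 / 760.0000 = -0.138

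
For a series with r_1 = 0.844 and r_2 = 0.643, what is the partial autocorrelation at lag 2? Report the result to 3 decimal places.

φ_{22} = (r_2 − r_1²) / (1 − r_1²)
r_1² = (0.844)² = 0.712336
Numerator = 0.643 − 0.7123 = -0.0693; denominator = 1 − 0.7123 = 0.2877
φ_{22} = -0.0693 / 0.2877 = -0.241

-0.241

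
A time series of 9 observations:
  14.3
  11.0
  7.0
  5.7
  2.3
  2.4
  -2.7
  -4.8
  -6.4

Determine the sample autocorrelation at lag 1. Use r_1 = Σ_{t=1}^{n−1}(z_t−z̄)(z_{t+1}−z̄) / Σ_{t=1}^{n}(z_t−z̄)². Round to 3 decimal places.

0.637

Mean z̄ = (14.3 + 11.0 + 7.0 + 5.7 + 2.3 + 2.4 − 2.7 − 4.8 − 6.4)/9 = 3.2000
Numerator Σ_{t=1}^{8}(z_t−z̄)(z_{t+1}−z̄) = 252.9100
Denominator Σ(z_t−z̄)² = 397.1600
r_1 = 252.9100 / 397.1600 = 0.637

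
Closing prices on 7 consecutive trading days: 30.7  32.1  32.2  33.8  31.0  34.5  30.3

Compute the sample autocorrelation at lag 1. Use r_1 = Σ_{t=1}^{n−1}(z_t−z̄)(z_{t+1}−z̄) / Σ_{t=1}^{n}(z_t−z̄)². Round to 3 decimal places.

Mean z̄ = (30.7 + 32.1 + 32.2 + 33.8 + 31.0 + 34.5 + 30.3)/7 = 32.0857
Deviations from mean: -1.3857, 0.0143, 0.1143, 1.7143, -1.0857, 2.4143, -1.7857
Numerator Σ_{t=1}^{6}(z_t−z̄)(z_{t+1}−z̄) = -8.6159
Denominator Σ(z_t−z̄)² = 15.0686
r_1 = -8.6159 / 15.0686 = -0.572

-0.572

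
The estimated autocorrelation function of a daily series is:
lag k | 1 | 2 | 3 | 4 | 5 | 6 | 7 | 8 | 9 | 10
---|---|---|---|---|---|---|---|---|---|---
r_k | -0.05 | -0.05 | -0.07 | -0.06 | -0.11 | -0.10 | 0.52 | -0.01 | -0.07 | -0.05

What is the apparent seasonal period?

7

The largest autocorrelation is r_7 = 0.52; the remaining lags stay at or below -0.01.
The dominant spike at lag 7 indicates a seasonal period of 7.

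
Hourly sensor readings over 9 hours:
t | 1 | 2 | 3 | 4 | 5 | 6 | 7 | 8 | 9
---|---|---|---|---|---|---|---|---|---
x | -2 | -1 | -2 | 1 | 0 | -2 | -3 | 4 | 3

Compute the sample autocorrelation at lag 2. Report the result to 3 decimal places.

Mean x̄ = (-2 − 1 − 2 + 1 + 0 − 2 − 3 + 4 + 3)/9 = -0.2222
Numerator Σ_{t=1}^{7}(x_t−x̄)(x_{t+2}−x̄) = -17.4321
Denominator Σ(x_t−x̄)² = 47.5556
r_2 = -17.4321 / 47.5556 = -0.367

-0.367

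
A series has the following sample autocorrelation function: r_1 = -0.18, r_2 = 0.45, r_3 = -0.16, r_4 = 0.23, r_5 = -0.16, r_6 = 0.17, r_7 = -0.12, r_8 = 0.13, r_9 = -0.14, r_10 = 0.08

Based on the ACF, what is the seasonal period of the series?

2

The largest autocorrelation is r_2 = 0.45, with weaker echoes at lags 4 (0.23) and 6 (0.17); the remaining lags stay at or below 0.13.
The dominant spike at lag 2 indicates a seasonal period of 2.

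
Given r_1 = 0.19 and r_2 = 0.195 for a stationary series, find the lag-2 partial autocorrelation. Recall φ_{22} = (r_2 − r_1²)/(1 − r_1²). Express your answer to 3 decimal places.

φ_{22} = (r_2 − r_1²) / (1 − r_1²)
r_1² = (0.19)² = 0.0361
Numerator = 0.195 − 0.0361 = 0.1589; denominator = 1 − 0.0361 = 0.9639
φ_{22} = 0.1589 / 0.9639 = 0.165

0.165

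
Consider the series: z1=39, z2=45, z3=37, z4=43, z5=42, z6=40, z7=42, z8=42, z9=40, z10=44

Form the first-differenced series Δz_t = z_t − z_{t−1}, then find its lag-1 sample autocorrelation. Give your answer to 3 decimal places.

-0.675

First differences Δz: 6, -8, 6, -1, -2, 2, 0, -2, 4
Mean of differences = 0.5556
Numerator Σ(Δz_t−Δz̄)(Δz_{t+1}−Δz̄) = -109.5309
Denominator Σ(Δz_t−Δz̄)² = 162.2222
r_1(Δz) = -109.5309 / 162.2222 = -0.675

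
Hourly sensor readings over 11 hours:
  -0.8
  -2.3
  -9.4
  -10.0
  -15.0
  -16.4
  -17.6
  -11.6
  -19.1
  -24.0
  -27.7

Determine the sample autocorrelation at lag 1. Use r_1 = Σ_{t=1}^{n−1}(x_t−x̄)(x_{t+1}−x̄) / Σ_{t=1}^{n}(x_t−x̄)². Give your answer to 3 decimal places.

Mean x̄ = (-0.8 − 2.3 − 9.4 − 10.0 − 15.0 − 16.4 − 17.6 − 11.6 − 19.1 − 24.0 − 27.7)/11 = -13.9909
Numerator Σ_{t=1}^{10}(x_t−x̄)(x_{t+1}−x̄) = 400.8145
Denominator Σ(x_t−x̄)² = 687.4691
r_1 = 400.8145 / 687.4691 = 0.583

0.583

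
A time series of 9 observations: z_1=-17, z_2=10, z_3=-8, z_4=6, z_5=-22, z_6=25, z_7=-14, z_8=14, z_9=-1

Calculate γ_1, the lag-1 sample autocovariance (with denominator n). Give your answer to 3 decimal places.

-170.228

Mean z̄ = (-17 + 10 − 8 + 6 − 22 + 25 − 14 + 14 − 1)/9 = -0.7778
Σ_{t=1}^{8}(z_t−z̄)(z_{t+1}−z̄) = -1532.0494
γ_1 = -1532.0494 / 9 = -170.228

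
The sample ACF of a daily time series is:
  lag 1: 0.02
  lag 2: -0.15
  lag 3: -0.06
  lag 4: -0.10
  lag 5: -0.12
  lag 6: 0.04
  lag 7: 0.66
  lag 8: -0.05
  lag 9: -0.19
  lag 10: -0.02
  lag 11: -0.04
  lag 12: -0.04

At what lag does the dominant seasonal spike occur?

7

The largest autocorrelation is r_7 = 0.66; the remaining lags stay at or below 0.04.
The dominant spike at lag 7 indicates a seasonal period of 7.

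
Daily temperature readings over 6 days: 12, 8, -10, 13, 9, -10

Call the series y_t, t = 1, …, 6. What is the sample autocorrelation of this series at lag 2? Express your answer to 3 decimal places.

Mean ȳ = (12 + 8 − 10 + 13 + 9 − 10)/6 = 3.6667
Deviations from mean: 8.3333, 4.3333, -13.6667, 9.3333, 5.3333, -13.6667
Numerator Σ_{t=1}^{4}(y_t−ȳ)(y_{t+2}−ȳ) = -273.8889
Denominator Σ(y_t−ȳ)² = 577.3333
r_2 = -273.8889 / 577.3333 = -0.474

-0.474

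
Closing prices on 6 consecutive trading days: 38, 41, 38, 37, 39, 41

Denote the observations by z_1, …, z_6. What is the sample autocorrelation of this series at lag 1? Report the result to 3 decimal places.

-0.143

Mean z̄ = (38 + 41 + 38 + 37 + 39 + 41)/6 = 39.0000
Deviations from mean: -1.0000, 2.0000, -1.0000, -2.0000, 0.0000, 2.0000
Σ(z_t−z̄)(z_{t+1}−z̄) = (-2.0000) + (-2.0000) + (2.0000) + (0.0000) + (0.0000) = -2.0000
Denominator Σ(z_t−z̄)² = 14.0000
r_1 = -2.0000 / 14.0000 = -0.143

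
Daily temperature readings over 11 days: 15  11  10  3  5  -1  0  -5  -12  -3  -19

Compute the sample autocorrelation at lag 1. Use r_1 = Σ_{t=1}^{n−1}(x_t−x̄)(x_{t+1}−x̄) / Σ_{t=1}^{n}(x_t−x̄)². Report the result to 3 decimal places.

Mean x̄ = (15 + 11 + 10 + 3 + 5 − 1 + 0 − 5 − 12 − 3 − 19)/11 = 0.3636
Numerator Σ_{t=1}^{10}(x_t−x̄)(x_{t+1}−x̄) = 464.9587
Denominator Σ(x_t−x̄)² = 1018.5455
r_1 = 464.9587 / 1018.5455 = 0.456

0.456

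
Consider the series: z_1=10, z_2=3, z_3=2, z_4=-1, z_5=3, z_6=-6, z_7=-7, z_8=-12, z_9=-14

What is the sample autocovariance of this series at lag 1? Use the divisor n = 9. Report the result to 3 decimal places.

Mean z̄ = (10 + 3 + 2 − 1 + 3 − 6 − 7 − 12 − 14)/9 = -2.4444
Σ_{t=1}^{8}(z_t−z̄)(z_{t+1}−z̄) = 257.0247
γ_1 = 257.0247 / 9 = 28.558

28.558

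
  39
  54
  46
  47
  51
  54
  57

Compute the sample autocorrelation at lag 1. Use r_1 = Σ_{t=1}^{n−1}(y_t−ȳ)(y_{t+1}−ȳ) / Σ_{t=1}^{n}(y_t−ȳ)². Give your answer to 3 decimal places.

-0.081

Mean ȳ = (39 + 54 + 46 + 47 + 51 + 54 + 57)/7 = 49.7143
Deviations from mean: -10.7143, 4.2857, -3.7143, -2.7143, 1.2857, 4.2857, 7.2857
Numerator Σ_{t=1}^{6}(y_t−ȳ)(y_{t+1}−ȳ) = -18.5102
Denominator Σ(y_t−ȳ)² = 227.4286
r_1 = -18.5102 / 227.4286 = -0.081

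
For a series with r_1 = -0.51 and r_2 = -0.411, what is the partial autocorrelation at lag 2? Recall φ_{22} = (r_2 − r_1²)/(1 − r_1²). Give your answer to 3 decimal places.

-0.907

φ_{22} = (r_2 − r_1²) / (1 − r_1²)
r_1² = (-0.51)² = 0.2601
Numerator = -0.411 − 0.2601 = -0.6711; denominator = 1 − 0.2601 = 0.7399
φ_{22} = -0.6711 / 0.7399 = -0.907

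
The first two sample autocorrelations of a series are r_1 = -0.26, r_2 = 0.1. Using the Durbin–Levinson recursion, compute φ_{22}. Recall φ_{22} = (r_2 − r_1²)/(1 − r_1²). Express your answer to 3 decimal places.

φ_{22} = (r_2 − r_1²) / (1 − r_1²)
r_1² = (-0.26)² = 0.0676
Numerator = 0.1 − 0.0676 = 0.0324; denominator = 1 − 0.0676 = 0.9324
φ_{22} = 0.0324 / 0.9324 = 0.035

0.035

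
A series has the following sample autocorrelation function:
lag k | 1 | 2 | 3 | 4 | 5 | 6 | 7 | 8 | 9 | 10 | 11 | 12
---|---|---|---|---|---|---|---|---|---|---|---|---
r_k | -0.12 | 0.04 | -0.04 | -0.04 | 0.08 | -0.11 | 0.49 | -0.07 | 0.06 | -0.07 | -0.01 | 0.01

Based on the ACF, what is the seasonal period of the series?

The largest autocorrelation is r_7 = 0.49; the remaining lags stay at or below 0.08.
The dominant spike at lag 7 indicates a seasonal period of 7.

7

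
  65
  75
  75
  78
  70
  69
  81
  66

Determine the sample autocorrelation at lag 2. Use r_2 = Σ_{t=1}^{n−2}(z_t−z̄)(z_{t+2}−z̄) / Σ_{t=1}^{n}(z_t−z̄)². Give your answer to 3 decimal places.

-0.124

Mean z̄ = (65 + 75 + 75 + 78 + 70 + 69 + 81 + 66)/8 = 72.3750
Deviations from mean: -7.3750, 2.6250, 2.6250, 5.6250, -2.3750, -3.3750, 8.6250, -6.3750
Numerator Σ_{t=1}^{6}(z_t−z̄)(z_{t+2}−z̄) = -28.7813
Denominator Σ(z_t−z̄)² = 231.8750
r_2 = -28.7813 / 231.8750 = -0.124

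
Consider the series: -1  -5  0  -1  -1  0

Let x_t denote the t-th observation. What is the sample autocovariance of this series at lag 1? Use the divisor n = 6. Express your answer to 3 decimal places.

Mean x̄ = (-1 − 5 + 0 − 1 − 1 + 0)/6 = -1.3333
Σ_{t=1}^{5}(x_t−x̄)(x_{t+1}−x̄) = -5.1111
γ_1 = -5.1111 / 6 = -0.852

-0.852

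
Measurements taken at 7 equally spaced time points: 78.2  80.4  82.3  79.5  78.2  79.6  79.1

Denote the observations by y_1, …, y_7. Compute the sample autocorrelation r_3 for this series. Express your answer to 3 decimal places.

-0.077

Mean ȳ = (78.2 + 80.4 + 82.3 + 79.5 + 78.2 + 79.6 + 79.1)/7 = 79.6143
Numerator Σ_{t=1}^{4}(y_t−ȳ)(y_{t+3}−ȳ) = -0.9292
Denominator Σ(y_t−ȳ)² = 12.1086
r_3 = -0.9292 / 12.1086 = -0.077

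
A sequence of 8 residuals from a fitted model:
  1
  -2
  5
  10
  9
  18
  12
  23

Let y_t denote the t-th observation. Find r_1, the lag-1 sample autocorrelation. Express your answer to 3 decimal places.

Mean ȳ = (1 − 2 + 5 + 10 + 9 + 18 + 12 + 23)/8 = 9.5000
Deviations from mean: -8.5000, -11.5000, -4.5000, 0.5000, -0.5000, 8.5000, 2.5000, 13.5000
Σ(y_t−ȳ)(y_{t+1}−ȳ) = (97.7500) + (51.7500) + (-2.2500) + (-0.2500) + (-4.2500) + (21.2500) + (33.7500) = 197.7500
Denominator Σ(y_t−ȳ)² = 486.0000
r_1 = 197.7500 / 486.0000 = 0.407

0.407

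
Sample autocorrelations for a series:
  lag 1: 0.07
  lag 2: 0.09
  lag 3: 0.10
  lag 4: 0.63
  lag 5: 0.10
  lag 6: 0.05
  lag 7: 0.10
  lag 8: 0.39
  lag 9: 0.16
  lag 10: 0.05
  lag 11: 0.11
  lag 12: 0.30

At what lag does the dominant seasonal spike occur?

The largest autocorrelation is r_4 = 0.63, with weaker echoes at lags 8 (0.39) and 12 (0.30); the remaining lags stay at or below 0.16.
The dominant spike at lag 4 indicates a seasonal period of 4.

4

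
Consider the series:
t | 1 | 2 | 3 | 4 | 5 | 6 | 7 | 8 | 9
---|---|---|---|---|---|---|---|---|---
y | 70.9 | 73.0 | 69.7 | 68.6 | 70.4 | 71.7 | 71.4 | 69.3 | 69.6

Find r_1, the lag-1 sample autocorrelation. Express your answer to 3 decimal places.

Mean ȳ = (70.9 + 73.0 + 69.7 + 68.6 + 70.4 + 71.7 + 71.4 + 69.3 + 69.6)/9 = 70.5111
Numerator Σ_{t=1}^{8}(y_t−ȳ)(y_{t+1}−ȳ) = 1.6632
Denominator Σ(y_t−ȳ)² = 15.1689
r_1 = 1.6632 / 15.1689 = 0.110

0.110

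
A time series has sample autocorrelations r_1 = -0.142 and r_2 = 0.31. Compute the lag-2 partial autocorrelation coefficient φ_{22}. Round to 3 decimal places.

0.296

φ_{22} = (r_2 − r_1²) / (1 − r_1²)
r_1² = (-0.142)² = 0.020164
Numerator = 0.31 − 0.0202 = 0.2898; denominator = 1 − 0.0202 = 0.9798
φ_{22} = 0.2898 / 0.9798 = 0.296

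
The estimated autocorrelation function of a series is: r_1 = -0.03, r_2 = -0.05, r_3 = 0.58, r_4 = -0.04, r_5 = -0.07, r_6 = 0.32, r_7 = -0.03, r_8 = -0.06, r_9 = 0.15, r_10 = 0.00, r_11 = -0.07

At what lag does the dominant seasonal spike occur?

The largest autocorrelation is r_3 = 0.58, with weaker echoes at lags 6 (0.32) and 9 (0.15); the remaining lags stay at or below 0.00.
The dominant spike at lag 3 indicates a seasonal period of 3.

3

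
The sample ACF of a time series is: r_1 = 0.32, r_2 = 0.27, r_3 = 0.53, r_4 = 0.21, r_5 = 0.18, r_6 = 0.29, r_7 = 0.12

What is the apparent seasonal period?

The largest autocorrelation is r_3 = 0.53; the remaining lags stay at or below 0.32. The elevated value at lag 1 (0.32), dropping to 0.27 at lag 2, reflects decaying short-term dependence rather than seasonality.
The dominant spike at lag 3 indicates a seasonal period of 3.

3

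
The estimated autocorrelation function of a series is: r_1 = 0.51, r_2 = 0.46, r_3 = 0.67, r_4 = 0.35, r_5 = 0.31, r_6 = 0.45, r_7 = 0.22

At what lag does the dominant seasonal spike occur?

The largest autocorrelation is r_3 = 0.67; the remaining lags stay at or below 0.51. The elevated value at lag 1 (0.51), dropping to 0.46 at lag 2, reflects decaying short-term dependence rather than seasonality.
The dominant spike at lag 3 indicates a seasonal period of 3.

3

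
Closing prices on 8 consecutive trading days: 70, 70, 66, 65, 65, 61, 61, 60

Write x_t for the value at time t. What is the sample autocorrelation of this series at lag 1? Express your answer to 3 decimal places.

Mean x̄ = (70 + 70 + 66 + 65 + 65 + 61 + 61 + 60)/8 = 64.7500
Deviations from mean: 5.2500, 5.2500, 1.2500, 0.2500, 0.2500, -3.7500, -3.7500, -4.7500
Σ(x_t−x̄)(x_{t+1}−x̄) = (27.5625) + (6.5625) + (0.3125) + (0.0625) + (-0.9375) + (14.0625) + (17.8125) = 65.4375
Denominator Σ(x_t−x̄)² = 107.5000
r_1 = 65.4375 / 107.5000 = 0.609

0.609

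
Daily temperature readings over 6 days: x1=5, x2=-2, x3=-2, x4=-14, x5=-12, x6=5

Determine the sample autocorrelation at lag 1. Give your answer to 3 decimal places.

0.057

Mean x̄ = (5 − 2 − 2 − 14 − 12 + 5)/6 = -3.3333
Deviations from mean: 8.3333, 1.3333, 1.3333, -10.6667, -8.6667, 8.3333
Numerator Σ_{t=1}^{5}(x_t−x̄)(x_{t+1}−x̄) = 18.8889
Denominator Σ(x_t−x̄)² = 331.3333
r_1 = 18.8889 / 331.3333 = 0.057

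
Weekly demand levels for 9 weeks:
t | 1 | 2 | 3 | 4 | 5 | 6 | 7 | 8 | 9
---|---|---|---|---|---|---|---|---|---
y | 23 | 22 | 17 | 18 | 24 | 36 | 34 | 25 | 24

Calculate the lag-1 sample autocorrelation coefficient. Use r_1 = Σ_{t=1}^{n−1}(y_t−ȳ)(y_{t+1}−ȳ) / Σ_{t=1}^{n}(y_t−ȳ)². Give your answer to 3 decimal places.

Mean ȳ = (23 + 22 + 17 + 18 + 24 + 36 + 34 + 25 + 24)/9 = 24.7778
Numerator Σ_{t=1}^{8}(y_t−ȳ)(y_{t+1}−ȳ) = 181.1728
Denominator Σ(y_t−ȳ)² = 329.5556
r_1 = 181.1728 / 329.5556 = 0.550

0.550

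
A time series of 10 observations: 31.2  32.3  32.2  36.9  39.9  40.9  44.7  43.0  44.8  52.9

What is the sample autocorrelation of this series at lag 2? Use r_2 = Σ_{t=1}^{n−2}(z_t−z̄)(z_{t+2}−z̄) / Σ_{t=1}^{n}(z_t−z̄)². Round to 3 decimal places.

Mean z̄ = (31.2 + 32.3 + 32.2 + 36.9 + 39.9 + 40.9 + 44.7 + 43.0 + 44.8 + 52.9)/10 = 39.8800
Numerator Σ_{t=1}^{8}(z_t−z̄)(z_{t+2}−z̄) = 153.6732
Denominator Σ(z_t−z̄)² = 428.3960
r_2 = 153.6732 / 428.3960 = 0.359

0.359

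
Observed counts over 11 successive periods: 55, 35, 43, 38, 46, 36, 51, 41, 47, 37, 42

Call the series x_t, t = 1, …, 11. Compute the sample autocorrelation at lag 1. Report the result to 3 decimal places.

-0.565

Mean x̄ = (55 + 35 + 43 + 38 + 46 + 36 + 51 + 41 + 47 + 37 + 42)/11 = 42.8182
Numerator Σ_{t=1}^{10}(x_t−x̄)(x_{t+1}−x̄) = -232.3967
Denominator Σ(x_t−x̄)² = 411.6364
r_1 = -232.3967 / 411.6364 = -0.565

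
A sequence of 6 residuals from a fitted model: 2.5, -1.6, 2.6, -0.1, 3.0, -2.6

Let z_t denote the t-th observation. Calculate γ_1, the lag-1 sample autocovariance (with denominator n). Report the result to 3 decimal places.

-3.232

Mean z̄ = (2.5 − 1.6 + 2.6 − 0.1 + 3.0 − 2.6)/6 = 0.6333
Deviations: 1.8667, -2.2333, 1.9667, -0.7333, 2.3667, -3.2333
Σ_{t=1}^{5}(z_t−z̄)(z_{t+1}−z̄) = -19.3911
γ_1 = -19.3911 / 6 = -3.232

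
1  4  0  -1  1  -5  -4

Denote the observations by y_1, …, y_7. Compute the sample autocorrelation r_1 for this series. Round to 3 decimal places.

Mean ȳ = (1 + 4 + 0 − 1 + 1 − 5 − 4)/7 = -0.5714
Numerator Σ_{t=1}^{6}(y_t−ȳ)(y_{t+1}−ȳ) = 17.1020
Denominator Σ(y_t−ȳ)² = 57.7143
r_1 = 17.1020 / 57.7143 = 0.296

0.296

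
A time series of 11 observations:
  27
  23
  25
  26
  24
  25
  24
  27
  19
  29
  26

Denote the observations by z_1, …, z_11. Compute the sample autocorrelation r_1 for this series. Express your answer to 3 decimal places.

-0.574

Mean z̄ = (27 + 23 + 25 + 26 + 24 + 25 + 24 + 27 + 19 + 29 + 26)/11 = 25.0000
Numerator Σ_{t=1}^{10}(z_t−z̄)(z_{t+1}−z̄) = -39.0000
Denominator Σ(z_t−z̄)² = 68.0000
r_1 = -39.0000 / 68.0000 = -0.574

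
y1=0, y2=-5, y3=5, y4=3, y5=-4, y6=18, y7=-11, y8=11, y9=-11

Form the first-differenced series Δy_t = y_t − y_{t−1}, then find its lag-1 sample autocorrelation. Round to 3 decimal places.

-0.794

First differences Δy: -5, 10, -2, -7, 22, -29, 22, -22
Mean of differences = -1.3750
Numerator Σ(Δy_t−Δȳ)(Δy_{t+1}−Δȳ) = -1949.8906
Denominator Σ(Δy_t−Δȳ)² = 2455.8750
r_1(Δy) = -1949.8906 / 2455.8750 = -0.794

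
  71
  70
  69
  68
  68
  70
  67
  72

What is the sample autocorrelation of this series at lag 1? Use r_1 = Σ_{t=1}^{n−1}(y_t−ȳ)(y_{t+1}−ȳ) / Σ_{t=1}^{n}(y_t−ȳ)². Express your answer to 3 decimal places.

Mean ȳ = (71 + 70 + 69 + 68 + 68 + 70 + 67 + 72)/8 = 69.3750
Deviations from mean: 1.6250, 0.6250, -0.3750, -1.3750, -1.3750, 0.6250, -2.3750, 2.6250
Σ(y_t−ȳ)(y_{t+1}−ȳ) = (1.0156) + (-0.2344) + (0.5156) + (1.8906) + (-0.8594) + (-1.4844) + (-6.2344) = -5.3906
Denominator Σ(y_t−ȳ)² = 19.8750
r_1 = -5.3906 / 19.8750 = -0.271

-0.271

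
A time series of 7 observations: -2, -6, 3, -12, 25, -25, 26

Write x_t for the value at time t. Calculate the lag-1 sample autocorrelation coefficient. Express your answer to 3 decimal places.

-0.759

Mean x̄ = (-2 − 6 + 3 − 12 + 25 − 25 + 26)/7 = 1.2857
Σ(x_t−x̄)(x_{t+1}−x̄) = (23.9388) + (-12.4898) + (-22.7755) + (-315.0612) + (-623.3469) + (-649.6327) = -1599.3673
Denominator Σ(x_t−x̄)² = 2107.4286
r_1 = -1599.3673 / 2107.4286 = -0.759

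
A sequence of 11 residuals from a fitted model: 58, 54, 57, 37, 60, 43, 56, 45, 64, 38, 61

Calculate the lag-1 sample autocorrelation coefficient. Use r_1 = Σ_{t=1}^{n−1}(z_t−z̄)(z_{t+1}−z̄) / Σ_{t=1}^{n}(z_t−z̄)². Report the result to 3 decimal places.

-0.745

Mean z̄ = (58 + 54 + 57 + 37 + 60 + 43 + 56 + 45 + 64 + 38 + 61)/11 = 52.0909
Numerator Σ_{t=1}^{10}(z_t−z̄)(z_{t+1}−z̄) = -685.7355
Denominator Σ(z_t−z̄)² = 920.9091
r_1 = -685.7355 / 920.9091 = -0.745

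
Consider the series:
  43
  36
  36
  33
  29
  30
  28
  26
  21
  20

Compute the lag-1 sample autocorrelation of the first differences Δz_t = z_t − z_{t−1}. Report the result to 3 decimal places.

First differences Δz: -7, 0, -3, -4, 1, -2, -2, -5, -1
Mean of differences = -2.5556
Numerator Σ(Δz_t−Δz̄)(Δz_{t+1}−Δz̄) = -19.8642
Denominator Σ(Δz_t−Δz̄)² = 50.2222
r_1(Δz) = -19.8642 / 50.2222 = -0.396

-0.396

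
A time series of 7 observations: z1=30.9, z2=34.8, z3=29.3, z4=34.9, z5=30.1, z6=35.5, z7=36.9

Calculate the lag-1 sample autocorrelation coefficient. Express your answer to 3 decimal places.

Mean z̄ = (30.9 + 34.8 + 29.3 + 34.9 + 30.1 + 35.5 + 36.9)/7 = 33.2000
Deviations from mean: -2.3000, 1.6000, -3.9000, 1.7000, -3.1000, 2.3000, 3.7000
Numerator Σ_{t=1}^{6}(z_t−z̄)(z_{t+1}−z̄) = -20.4400
Denominator Σ(z_t−z̄)² = 54.5400
r_1 = -20.4400 / 54.5400 = -0.375

-0.375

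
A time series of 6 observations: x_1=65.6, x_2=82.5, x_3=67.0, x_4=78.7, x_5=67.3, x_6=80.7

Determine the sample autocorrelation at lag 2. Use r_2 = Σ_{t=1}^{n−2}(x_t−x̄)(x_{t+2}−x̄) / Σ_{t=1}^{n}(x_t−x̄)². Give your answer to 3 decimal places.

0.581

Mean x̄ = (65.6 + 82.5 + 67.0 + 78.7 + 67.3 + 80.7)/6 = 73.6333
Deviations from mean: -8.0333, 8.8667, -6.6333, 5.0667, -6.3333, 7.0667
Σ(x_t−x̄)(x_{t+2}−x̄) = (53.2878) + (44.9244) + (42.0111) + (35.8044) = 176.0278
Denominator Σ(x_t−x̄)² = 302.8733
r_2 = 176.0278 / 302.8733 = 0.581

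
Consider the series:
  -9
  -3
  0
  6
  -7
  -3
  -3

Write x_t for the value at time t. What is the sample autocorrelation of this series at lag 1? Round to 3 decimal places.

Mean x̄ = (-9 − 3 + 0 + 6 − 7 − 3 − 3)/7 = -2.7143
Numerator Σ_{t=1}^{6}(x_t−x̄)(x_{t+1}−x̄) = -11.3673
Denominator Σ(x_t−x̄)² = 141.4286
r_1 = -11.3673 / 141.4286 = -0.080

-0.080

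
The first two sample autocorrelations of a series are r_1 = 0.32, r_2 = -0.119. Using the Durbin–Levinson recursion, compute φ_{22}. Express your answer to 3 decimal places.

-0.247

φ_{22} = (r_2 − r_1²) / (1 − r_1²)
r_1² = (0.32)² = 0.1024
Numerator = -0.119 − 0.1024 = -0.2214; denominator = 1 − 0.1024 = 0.8976
φ_{22} = -0.2214 / 0.8976 = -0.247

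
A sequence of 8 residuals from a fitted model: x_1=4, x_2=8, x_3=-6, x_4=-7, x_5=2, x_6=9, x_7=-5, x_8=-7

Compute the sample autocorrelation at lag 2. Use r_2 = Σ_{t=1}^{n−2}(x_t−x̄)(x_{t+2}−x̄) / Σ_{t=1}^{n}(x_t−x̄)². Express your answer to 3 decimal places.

-0.707

Mean x̄ = (4 + 8 − 6 − 7 + 2 + 9 − 5 − 7)/8 = -0.2500
Deviations from mean: 4.2500, 8.2500, -5.7500, -6.7500, 2.2500, 9.2500, -4.7500, -6.7500
Σ(x_t−x̄)(x_{t+2}−x̄) = (-24.4375) + (-55.6875) + (-12.9375) + (-62.4375) + (-10.6875) + (-62.4375) = -228.6250
Denominator Σ(x_t−x̄)² = 323.5000
r_2 = -228.6250 / 323.5000 = -0.707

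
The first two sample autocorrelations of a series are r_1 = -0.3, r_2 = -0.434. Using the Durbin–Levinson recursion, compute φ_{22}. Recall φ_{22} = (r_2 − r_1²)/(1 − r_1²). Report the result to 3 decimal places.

-0.576

φ_{22} = (r_2 − r_1²) / (1 − r_1²)
r_1² = (-0.3)² = 0.09
Numerator = -0.434 − 0.0900 = -0.5240; denominator = 1 − 0.0900 = 0.9100
φ_{22} = -0.5240 / 0.9100 = -0.576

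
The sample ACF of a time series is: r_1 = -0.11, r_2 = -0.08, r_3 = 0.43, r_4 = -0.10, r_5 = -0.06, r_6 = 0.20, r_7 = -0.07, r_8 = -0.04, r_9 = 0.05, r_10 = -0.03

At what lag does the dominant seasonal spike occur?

3

The largest autocorrelation is r_3 = 0.43, with a weaker echo at lag 6 (0.20); the remaining lags stay at or below 0.05.
The dominant spike at lag 3 indicates a seasonal period of 3.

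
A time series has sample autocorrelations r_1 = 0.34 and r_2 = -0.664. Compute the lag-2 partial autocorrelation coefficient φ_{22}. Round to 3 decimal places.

-0.882

φ_{22} = (r_2 − r_1²) / (1 − r_1²)
r_1² = (0.34)² = 0.1156
Numerator = -0.664 − 0.1156 = -0.7796; denominator = 1 − 0.1156 = 0.8844
φ_{22} = -0.7796 / 0.8844 = -0.882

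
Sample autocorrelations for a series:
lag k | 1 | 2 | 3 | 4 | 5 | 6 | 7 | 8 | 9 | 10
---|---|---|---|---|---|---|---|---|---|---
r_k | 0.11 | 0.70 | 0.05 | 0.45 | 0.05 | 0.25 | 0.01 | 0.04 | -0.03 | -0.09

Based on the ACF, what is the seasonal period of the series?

The largest autocorrelation is r_2 = 0.70, with weaker echoes at lags 4 (0.45) and 6 (0.25); the remaining lags stay at or below 0.11.
The dominant spike at lag 2 indicates a seasonal period of 2.

2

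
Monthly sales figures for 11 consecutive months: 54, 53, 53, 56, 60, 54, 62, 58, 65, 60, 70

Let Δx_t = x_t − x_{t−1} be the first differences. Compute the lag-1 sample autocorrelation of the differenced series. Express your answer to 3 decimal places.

-0.753

First differences Δx: -1, 0, 3, 4, -6, 8, -4, 7, -5, 10
Mean of differences = 1.6000
Numerator Σ(Δx_t−Δx̄)(Δx_{t+1}−Δx̄) = -218.7600
Denominator Σ(Δx_t−Δx̄)² = 290.4000
r_1(Δx) = -218.7600 / 290.4000 = -0.753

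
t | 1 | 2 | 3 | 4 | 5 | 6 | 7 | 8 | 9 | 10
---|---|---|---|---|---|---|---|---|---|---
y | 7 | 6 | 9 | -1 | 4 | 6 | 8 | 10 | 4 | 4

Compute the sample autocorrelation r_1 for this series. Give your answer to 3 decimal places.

Mean ȳ = (7 + 6 + 9 − 1 + 4 + 6 + 8 + 10 + 4 + 4)/10 = 5.7000
Numerator Σ_{t=1}^{9}(y_t−ȳ)(y_{t+1}−ȳ) = -3.6900
Denominator Σ(y_t−ȳ)² = 90.1000
r_1 = -3.6900 / 90.1000 = -0.041

-0.041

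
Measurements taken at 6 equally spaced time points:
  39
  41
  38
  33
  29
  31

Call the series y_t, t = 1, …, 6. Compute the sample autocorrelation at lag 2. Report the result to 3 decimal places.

Mean ȳ = (39 + 41 + 38 + 33 + 29 + 31)/6 = 35.1667
Deviations from mean: 3.8333, 5.8333, 2.8333, -2.1667, -6.1667, -4.1667
Numerator Σ_{t=1}^{4}(y_t−ȳ)(y_{t+2}−ȳ) = -10.2222
Denominator Σ(y_t−ȳ)² = 116.8333
r_2 = -10.2222 / 116.8333 = -0.087

-0.087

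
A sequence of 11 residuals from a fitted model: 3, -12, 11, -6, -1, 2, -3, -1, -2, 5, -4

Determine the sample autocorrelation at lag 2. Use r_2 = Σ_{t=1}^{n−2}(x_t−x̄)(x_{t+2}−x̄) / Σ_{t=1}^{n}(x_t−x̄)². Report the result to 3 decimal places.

Mean x̄ = (3 − 12 + 11 − 6 − 1 + 2 − 3 − 1 − 2 + 5 − 4)/11 = -0.7273
Numerator Σ_{t=1}^{9}(x_t−x̄)(x_{t+2}−x̄) = 90.9421
Denominator Σ(x_t−x̄)² = 364.1818
r_2 = 90.9421 / 364.1818 = 0.250

0.250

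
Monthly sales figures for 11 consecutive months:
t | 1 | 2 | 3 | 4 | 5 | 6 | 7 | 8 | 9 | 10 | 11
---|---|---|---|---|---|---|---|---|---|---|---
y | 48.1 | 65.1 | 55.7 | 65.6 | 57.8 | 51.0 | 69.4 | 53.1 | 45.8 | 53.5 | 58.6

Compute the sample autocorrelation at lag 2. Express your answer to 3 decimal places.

-0.144

Mean ȳ = (48.1 + 65.1 + 55.7 + 65.6 + 57.8 + 51.0 + 69.4 + 53.1 + 45.8 + 53.5 + 58.6)/11 = 56.7000
Numerator Σ_{t=1}^{9}(y_t−ȳ)(y_{t+2}−ȳ) = -81.6000
Denominator Σ(y_t−ȳ)² = 565.3400
r_2 = -81.6000 / 565.3400 = -0.144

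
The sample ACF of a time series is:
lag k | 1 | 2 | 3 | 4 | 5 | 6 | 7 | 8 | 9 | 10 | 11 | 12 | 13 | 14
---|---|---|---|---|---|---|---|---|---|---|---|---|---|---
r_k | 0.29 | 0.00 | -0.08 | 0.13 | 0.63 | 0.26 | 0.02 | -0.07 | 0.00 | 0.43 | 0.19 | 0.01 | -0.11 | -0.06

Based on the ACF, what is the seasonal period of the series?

The largest autocorrelation is r_5 = 0.63, with a weaker echo at lag 10 (0.43); the remaining lags stay at or below 0.29. The elevated value at lag 1 (0.29), dropping to 0.00 at lag 2, reflects decaying short-term dependence rather than seasonality.
The dominant spike at lag 5 indicates a seasonal period of 5.

5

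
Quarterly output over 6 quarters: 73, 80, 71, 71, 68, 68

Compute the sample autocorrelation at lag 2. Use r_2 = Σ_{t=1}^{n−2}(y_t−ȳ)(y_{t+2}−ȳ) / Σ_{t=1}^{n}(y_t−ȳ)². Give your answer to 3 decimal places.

Mean ȳ = (73 + 80 + 71 + 71 + 68 + 68)/6 = 71.8333
Numerator Σ_{t=1}^{4}(y_t−ȳ)(y_{t+2}−ȳ) = -1.3889
Denominator Σ(y_t−ȳ)² = 98.8333
r_2 = -1.3889 / 98.8333 = -0.014

-0.014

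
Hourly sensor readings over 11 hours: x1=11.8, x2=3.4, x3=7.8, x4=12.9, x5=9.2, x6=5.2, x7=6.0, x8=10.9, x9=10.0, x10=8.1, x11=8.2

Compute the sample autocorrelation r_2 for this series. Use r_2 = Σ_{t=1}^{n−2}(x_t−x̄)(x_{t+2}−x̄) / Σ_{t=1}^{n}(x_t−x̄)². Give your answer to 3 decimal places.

Mean x̄ = (11.8 + 3.4 + 7.8 + 12.9 + 9.2 + 5.2 + 6.0 + 10.9 + 10.0 + 8.1 + 8.2)/11 = 8.5000
Numerator Σ_{t=1}^{9}(x_t−x̄)(x_{t+2}−x̄) = -54.5900
Denominator Σ(x_t−x̄)² = 82.6400
r_2 = -54.5900 / 82.6400 = -0.661

-0.661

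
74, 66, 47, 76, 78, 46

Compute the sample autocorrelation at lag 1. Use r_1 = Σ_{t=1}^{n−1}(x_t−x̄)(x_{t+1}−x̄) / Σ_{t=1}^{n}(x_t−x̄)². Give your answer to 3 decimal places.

Mean x̄ = (74 + 66 + 47 + 76 + 78 + 46)/6 = 64.5000
Deviations from mean: 9.5000, 1.5000, -17.5000, 11.5000, 13.5000, -18.5000
Σ(x_t−x̄)(x_{t+1}−x̄) = (14.2500) + (-26.2500) + (-201.2500) + (155.2500) + (-249.7500) = -307.7500
Denominator Σ(x_t−x̄)² = 1055.5000
r_1 = -307.7500 / 1055.5000 = -0.292

-0.292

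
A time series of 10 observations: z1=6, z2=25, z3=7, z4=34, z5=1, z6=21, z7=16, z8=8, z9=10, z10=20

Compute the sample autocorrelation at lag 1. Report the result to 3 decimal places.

Mean z̄ = (6 + 25 + 7 + 34 + 1 + 21 + 16 + 8 + 10 + 20)/10 = 14.8000
Numerator Σ_{t=1}^{9}(z_t−z̄)(z_{t+1}−z̄) = -662.6400
Denominator Σ(z_t−z̄)² = 937.6000
r_1 = -662.6400 / 937.6000 = -0.707

-0.707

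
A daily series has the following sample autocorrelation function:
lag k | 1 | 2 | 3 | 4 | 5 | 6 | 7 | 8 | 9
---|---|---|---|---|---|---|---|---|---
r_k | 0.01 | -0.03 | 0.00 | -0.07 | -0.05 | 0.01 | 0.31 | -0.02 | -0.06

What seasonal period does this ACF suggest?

The largest autocorrelation is r_7 = 0.31; the remaining lags stay at or below 0.01.
The dominant spike at lag 7 indicates a seasonal period of 7.

7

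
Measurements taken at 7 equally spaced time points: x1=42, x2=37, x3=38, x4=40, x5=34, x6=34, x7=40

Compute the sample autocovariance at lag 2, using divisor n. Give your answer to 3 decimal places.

Mean x̄ = (42 + 37 + 38 + 40 + 34 + 34 + 40)/7 = 37.8571
Deviations: 4.1429, -0.8571, 0.1429, 2.1429, -3.8571, -3.8571, 2.1429
Σ_{t=1}^{5}(x_t−x̄)(x_{t+2}−x̄) = -18.3265
γ_2 = -18.3265 / 7 = -2.618

-2.618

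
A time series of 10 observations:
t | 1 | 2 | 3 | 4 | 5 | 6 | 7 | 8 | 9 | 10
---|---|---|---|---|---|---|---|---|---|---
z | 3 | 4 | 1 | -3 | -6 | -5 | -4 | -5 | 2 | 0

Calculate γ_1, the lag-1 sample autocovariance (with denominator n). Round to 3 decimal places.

Mean z̄ = (3 + 4 + 1 − 3 − 6 − 5 − 4 − 5 + 2 + 0)/10 = -1.3000
Σ_{t=1}^{9}(z_t−z̄)(z_{t+1}−z̄) = 68.5100
γ_1 = 68.5100 / 10 = 6.851

6.851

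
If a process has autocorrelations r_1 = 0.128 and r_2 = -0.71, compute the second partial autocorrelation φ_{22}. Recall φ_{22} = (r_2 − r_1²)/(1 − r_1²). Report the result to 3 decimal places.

φ_{22} = (r_2 − r_1²) / (1 − r_1²)
r_1² = (0.128)² = 0.016384
Numerator = -0.71 − 0.0164 = -0.7264; denominator = 1 − 0.0164 = 0.9836
φ_{22} = -0.7264 / 0.9836 = -0.738

-0.738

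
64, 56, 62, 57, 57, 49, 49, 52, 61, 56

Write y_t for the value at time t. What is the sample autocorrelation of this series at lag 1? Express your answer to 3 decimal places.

Mean ȳ = (64 + 56 + 62 + 57 + 57 + 49 + 49 + 52 + 61 + 56)/10 = 56.3000
Numerator Σ_{t=1}^{9}(y_t−ȳ)(y_{t+1}−ȳ) = 58.4100
Denominator Σ(y_t−ȳ)² = 240.1000
r_1 = 58.4100 / 240.1000 = 0.243

0.243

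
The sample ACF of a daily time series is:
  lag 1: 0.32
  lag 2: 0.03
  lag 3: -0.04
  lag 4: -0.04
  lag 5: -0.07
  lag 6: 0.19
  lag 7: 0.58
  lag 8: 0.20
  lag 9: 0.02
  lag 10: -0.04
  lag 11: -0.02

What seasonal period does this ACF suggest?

The largest autocorrelation is r_7 = 0.58; the remaining lags stay at or below 0.32. The elevated value at lag 1 (0.32), dropping to 0.03 at lag 2, reflects decaying short-term dependence rather than seasonality.
The dominant spike at lag 7 indicates a seasonal period of 7.

7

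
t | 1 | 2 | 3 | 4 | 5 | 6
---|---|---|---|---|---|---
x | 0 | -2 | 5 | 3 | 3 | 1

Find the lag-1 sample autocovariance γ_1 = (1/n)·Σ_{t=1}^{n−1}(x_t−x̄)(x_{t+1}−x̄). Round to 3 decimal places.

-0.130

Mean x̄ = (0 − 2 + 5 + 3 + 3 + 1)/6 = 1.6667
Σ_{t=1}^{5}(x_t−x̄)(x_{t+1}−x̄) = -0.7778
γ_1 = -0.7778 / 6 = -0.130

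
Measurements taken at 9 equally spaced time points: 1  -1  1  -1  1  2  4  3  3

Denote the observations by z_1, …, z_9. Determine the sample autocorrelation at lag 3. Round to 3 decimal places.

-0.171

Mean z̄ = (1 − 1 + 1 − 1 + 1 + 2 + 4 + 3 + 3)/9 = 1.4444
Numerator Σ_{t=1}^{6}(z_t−z̄)(z_{t+3}−z̄) = -4.1481
Denominator Σ(z_t−z̄)² = 24.2222
r_3 = -4.1481 / 24.2222 = -0.171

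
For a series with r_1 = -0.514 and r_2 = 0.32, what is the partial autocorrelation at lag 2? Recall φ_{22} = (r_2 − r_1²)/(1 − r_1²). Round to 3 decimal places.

0.076

φ_{22} = (r_2 − r_1²) / (1 − r_1²)
r_1² = (-0.514)² = 0.264196
Numerator = 0.32 − 0.2642 = 0.0558; denominator = 1 − 0.2642 = 0.7358
φ_{22} = 0.0558 / 0.7358 = 0.076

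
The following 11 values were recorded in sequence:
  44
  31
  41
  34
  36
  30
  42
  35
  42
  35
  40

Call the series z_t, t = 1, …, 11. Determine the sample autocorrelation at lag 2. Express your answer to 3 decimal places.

Mean z̄ = (44 + 31 + 41 + 34 + 36 + 30 + 42 + 35 + 42 + 35 + 40)/11 = 37.2727
Numerator Σ_{t=1}^{9}(z_t−z̄)(z_{t+2}−z̄) = 115.5785
Denominator Σ(z_t−z̄)² = 226.1818
r_2 = 115.5785 / 226.1818 = 0.511

0.511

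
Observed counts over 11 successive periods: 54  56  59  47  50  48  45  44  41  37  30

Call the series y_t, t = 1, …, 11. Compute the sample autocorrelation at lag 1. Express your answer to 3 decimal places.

0.595

Mean ȳ = (54 + 56 + 59 + 47 + 50 + 48 + 45 + 44 + 41 + 37 + 30)/11 = 46.4545
Numerator Σ_{t=1}^{10}(y_t−ȳ)(y_{t+1}−ȳ) = 427.8843
Denominator Σ(y_t−ȳ)² = 718.7273
r_1 = 427.8843 / 718.7273 = 0.595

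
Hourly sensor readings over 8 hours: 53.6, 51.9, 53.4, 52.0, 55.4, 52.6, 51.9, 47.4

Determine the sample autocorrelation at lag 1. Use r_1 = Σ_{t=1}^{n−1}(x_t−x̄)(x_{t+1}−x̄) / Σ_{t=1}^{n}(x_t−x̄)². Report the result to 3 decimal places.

0.017

Mean x̄ = (53.6 + 51.9 + 53.4 + 52.0 + 55.4 + 52.6 + 51.9 + 47.4)/8 = 52.2750
Numerator Σ_{t=1}^{7}(x_t−x̄)(x_{t+1}−x̄) = 0.6344
Denominator Σ(x_t−x̄)² = 37.0150
r_1 = 0.6344 / 37.0150 = 0.017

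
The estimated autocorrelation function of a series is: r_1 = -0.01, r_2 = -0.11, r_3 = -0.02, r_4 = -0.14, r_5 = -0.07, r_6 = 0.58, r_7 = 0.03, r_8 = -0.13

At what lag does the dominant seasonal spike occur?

The largest autocorrelation is r_6 = 0.58; the remaining lags stay at or below 0.03.
The dominant spike at lag 6 indicates a seasonal period of 6.

6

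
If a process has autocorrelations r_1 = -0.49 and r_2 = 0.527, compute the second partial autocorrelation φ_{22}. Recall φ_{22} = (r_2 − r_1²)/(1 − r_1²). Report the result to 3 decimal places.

φ_{22} = (r_2 − r_1²) / (1 − r_1²)
r_1² = (-0.49)² = 0.2401
Numerator = 0.527 − 0.2401 = 0.2869; denominator = 1 − 0.2401 = 0.7599
φ_{22} = 0.2869 / 0.7599 = 0.378

0.378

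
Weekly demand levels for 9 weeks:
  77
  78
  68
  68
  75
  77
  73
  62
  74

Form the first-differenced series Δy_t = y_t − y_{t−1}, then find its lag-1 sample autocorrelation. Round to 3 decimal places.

First differences Δy: 1, -10, 0, 7, 2, -4, -11, 12
Mean of differences = -0.3750
Numerator Σ(Δy_t−Δȳ)(Δy_{t+1}−Δȳ) = -98.1406
Denominator Σ(Δy_t−Δȳ)² = 433.8750
r_1(Δy) = -98.1406 / 433.8750 = -0.226

-0.226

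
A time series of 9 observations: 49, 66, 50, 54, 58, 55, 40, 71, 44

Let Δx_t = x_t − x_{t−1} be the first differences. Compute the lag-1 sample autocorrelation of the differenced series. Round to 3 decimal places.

-0.635

First differences Δx: 17, -16, 4, 4, -3, -15, 31, -27
Mean of differences = -0.6250
Numerator Σ(Δx_t−Δx̄)(Δx_{t+1}−Δx̄) = -1586.2656
Denominator Σ(Δx_t−Δx̄)² = 2497.8750
r_1(Δx) = -1586.2656 / 2497.8750 = -0.635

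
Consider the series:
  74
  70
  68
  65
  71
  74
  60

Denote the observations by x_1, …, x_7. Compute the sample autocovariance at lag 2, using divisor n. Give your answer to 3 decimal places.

Mean x̄ = (74 + 70 + 68 + 65 + 71 + 74 + 60)/7 = 68.8571
Deviations: 5.1429, 1.1429, -0.8571, -3.8571, 2.1429, 5.1429, -8.8571
Σ_{t=1}^{5}(x_t−x̄)(x_{t+2}−x̄) = -49.4694
γ_2 = -49.4694 / 7 = -7.067

-7.067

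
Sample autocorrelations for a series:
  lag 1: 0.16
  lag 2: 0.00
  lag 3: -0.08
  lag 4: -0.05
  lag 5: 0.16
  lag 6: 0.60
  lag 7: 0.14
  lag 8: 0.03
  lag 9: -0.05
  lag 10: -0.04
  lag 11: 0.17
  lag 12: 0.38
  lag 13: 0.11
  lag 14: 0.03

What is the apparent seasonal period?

6

The largest autocorrelation is r_6 = 0.60, with a weaker echo at lag 12 (0.38); the remaining lags stay at or below 0.17.
The dominant spike at lag 6 indicates a seasonal period of 6.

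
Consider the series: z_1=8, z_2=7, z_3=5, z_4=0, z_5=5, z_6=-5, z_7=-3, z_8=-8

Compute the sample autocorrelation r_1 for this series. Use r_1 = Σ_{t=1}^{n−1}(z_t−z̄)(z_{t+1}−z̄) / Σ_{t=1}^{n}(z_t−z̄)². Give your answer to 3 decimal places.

Mean z̄ = (8 + 7 + 5 + 0 + 5 − 5 − 3 − 8)/8 = 1.1250
Deviations from mean: 6.8750, 5.8750, 3.8750, -1.1250, 3.8750, -6.1250, -4.1250, -9.1250
Σ(z_t−z̄)(z_{t+1}−z̄) = (40.3906) + (22.7656) + (-4.3594) + (-4.3594) + (-23.7344) + (25.2656) + (37.6406) = 93.6094
Denominator Σ(z_t−z̄)² = 250.8750
r_1 = 93.6094 / 250.8750 = 0.373

0.373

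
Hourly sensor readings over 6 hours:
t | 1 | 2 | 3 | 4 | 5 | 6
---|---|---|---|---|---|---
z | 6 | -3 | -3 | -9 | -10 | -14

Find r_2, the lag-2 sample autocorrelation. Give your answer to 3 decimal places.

0.154

Mean z̄ = (6 − 3 − 3 − 9 − 10 − 14)/6 = -5.5000
Σ(z_t−z̄)(z_{t+2}−z̄) = (28.7500) + (-8.7500) + (-11.2500) + (29.7500) = 38.5000
Denominator Σ(z_t−z̄)² = 249.5000
r_2 = 38.5000 / 249.5000 = 0.154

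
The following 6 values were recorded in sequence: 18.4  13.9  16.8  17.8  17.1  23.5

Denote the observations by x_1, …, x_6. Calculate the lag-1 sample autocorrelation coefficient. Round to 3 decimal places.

Mean x̄ = (18.4 + 13.9 + 16.8 + 17.8 + 17.1 + 23.5)/6 = 17.9167
Deviations from mean: 0.4833, -4.0167, -1.1167, -0.1167, -0.8167, 5.5833
Numerator Σ_{t=1}^{5}(x_t−x̄)(x_{t+1}−x̄) = -1.7903
Denominator Σ(x_t−x̄)² = 49.4683
r_1 = -1.7903 / 49.4683 = -0.036

-0.036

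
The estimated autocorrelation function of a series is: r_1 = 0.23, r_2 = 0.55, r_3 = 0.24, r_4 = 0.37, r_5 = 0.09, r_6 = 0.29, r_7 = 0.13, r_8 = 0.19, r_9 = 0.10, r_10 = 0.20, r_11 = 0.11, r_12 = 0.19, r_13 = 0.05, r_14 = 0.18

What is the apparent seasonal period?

2

The largest autocorrelation is r_2 = 0.55, with weaker echoes at lags 4 (0.37) and 6 (0.29); the remaining lags stay at or below 0.24.
The dominant spike at lag 2 indicates a seasonal period of 2.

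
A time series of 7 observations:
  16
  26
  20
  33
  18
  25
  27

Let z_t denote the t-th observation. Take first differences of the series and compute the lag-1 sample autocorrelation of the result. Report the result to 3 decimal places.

First differences Δz: 10, -6, 13, -15, 7, 2
Mean of differences = 1.8333
Numerator Σ(Δz_t−Δz̄)(Δz_{t+1}−Δz̄) = -425.5278
Denominator Σ(Δz_t−Δz̄)² = 562.8333
r_1(Δz) = -425.5278 / 562.8333 = -0.756

-0.756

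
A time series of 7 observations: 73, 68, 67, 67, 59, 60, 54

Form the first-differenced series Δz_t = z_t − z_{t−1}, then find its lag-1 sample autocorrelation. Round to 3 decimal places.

-0.664

First differences Δz: -5, -1, 0, -8, 1, -6
Mean of differences = -3.1667
Numerator Σ(Δz_t−Δz̄)(Δz_{t+1}−Δz̄) = -44.3611
Denominator Σ(Δz_t−Δz̄)² = 66.8333
r_1(Δz) = -44.3611 / 66.8333 = -0.664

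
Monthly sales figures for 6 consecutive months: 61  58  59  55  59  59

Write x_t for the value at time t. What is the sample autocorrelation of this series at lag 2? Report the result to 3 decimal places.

0.077

Mean x̄ = (61 + 58 + 59 + 55 + 59 + 59)/6 = 58.5000
Deviations from mean: 2.5000, -0.5000, 0.5000, -3.5000, 0.5000, 0.5000
Numerator Σ_{t=1}^{4}(x_t−x̄)(x_{t+2}−x̄) = 1.5000
Denominator Σ(x_t−x̄)² = 19.5000
r_2 = 1.5000 / 19.5000 = 0.077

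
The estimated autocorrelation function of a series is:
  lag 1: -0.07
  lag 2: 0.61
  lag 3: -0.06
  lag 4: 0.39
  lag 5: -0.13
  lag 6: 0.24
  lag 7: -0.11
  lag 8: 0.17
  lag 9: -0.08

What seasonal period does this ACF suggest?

The largest autocorrelation is r_2 = 0.61, with weaker echoes at lags 4 (0.39), 6 (0.24) and 8 (0.17); the remaining lags stay at or below -0.06.
The dominant spike at lag 2 indicates a seasonal period of 2.

2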